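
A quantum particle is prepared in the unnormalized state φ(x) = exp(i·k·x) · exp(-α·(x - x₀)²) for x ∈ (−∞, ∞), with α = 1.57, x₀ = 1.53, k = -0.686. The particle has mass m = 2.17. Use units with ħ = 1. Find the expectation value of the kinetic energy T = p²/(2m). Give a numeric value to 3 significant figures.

T = −(ħ²/2m) d²/dx², so ⟨T⟩ = −(ħ²/2m) ∫ φ*·φ'' dx / ∫|φ|² dx; with m = 2.17.
Gaussian moments (u = x − x₀): ∫u^(2j)·e^(−2αu²) du = (2j−1)!!/(4α)^j · √(π/(2α)), odd powers integrate to 0; here √(π/(2α)) = 1.0003. Derivatives: φ′ = (ik − 2αu)·φ, φ″ = ((ik − 2αu)² − 2α)·φ; the odd-in-u pieces drop out.
State is unnormalized: ∫|φ|² dx = 1.0003, and ∫φ*·(−ħ²/2m · φ'') dx = 0.47030, so ⟨T⟩ = 0.47030 / 1.0003.
⟨T⟩ = 0.47018.

0.470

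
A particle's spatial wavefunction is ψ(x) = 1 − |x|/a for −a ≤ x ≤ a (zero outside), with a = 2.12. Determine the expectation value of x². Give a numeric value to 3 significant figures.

⟨x²⟩ = ∫ x²·|ψ|² dx / ∫|ψ|² dx (integrals over the domain).
ψ is even, so ∫ over [−a, a] = 2∫₀ᵃ with ψ = 1 − x/a there: ∫₀ᵃ (1 − x/a)² dx = a/3, ∫₀ᵃ x²(1 − x/a)² dx = a³/30, ∫₀ᵃ x⁴(1 − x/a)² dx = a⁵/105.
State is unnormalized: ∫|ψ|² dx = 1.4133, and ∫ψ*·x²·ψ dx = 0.63521, so ⟨x²⟩ = 0.63521 / 1.4133.
⟨x²⟩ = 0.44944.

0.449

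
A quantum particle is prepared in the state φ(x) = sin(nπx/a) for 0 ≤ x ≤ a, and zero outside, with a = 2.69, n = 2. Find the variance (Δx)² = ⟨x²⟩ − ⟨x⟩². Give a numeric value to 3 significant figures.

0.511

Compute ⟨x⟩ and ⟨x²⟩ separately, then (Δx)² = ⟨x²⟩ − ⟨x⟩².
With sin²θ = (1 − cos2θ)/2 on 0 ≤ x ≤ a: ∫sin²(nπx/a) dx = a/2, ∫x·sin²(nπx/a) dx = a²/4, ∫x²·sin²(nπx/a) dx = a³·(1/6 − 1/(4n²π²)); higher powers xᵏ the same way, integrating xᵏ·cos(2nπx/a) by parts.
Normalization: ∫|φ|² dx = 1.3450.
⟨x⟩ = 1.3450 and ⟨x²⟩ = 2.3204.
(Δx)² = 2.3204 − (1.3450)² = 0.51136.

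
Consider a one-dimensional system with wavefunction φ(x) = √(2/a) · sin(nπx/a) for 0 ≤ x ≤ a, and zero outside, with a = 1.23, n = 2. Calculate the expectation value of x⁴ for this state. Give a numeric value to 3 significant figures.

⟨x⁴⟩ = ∫ x⁴·|φ|² dx (integrals over the domain).
With sin²θ = (1 − cos2θ)/2 on 0 ≤ x ≤ a: ∫sin²(nπx/a) dx = a/2, ∫x·sin²(nπx/a) dx = a²/4, ∫x²·sin²(nπx/a) dx = a³·(1/6 − 1/(4n²π²)); higher powers xᵏ the same way, integrating xᵏ·cos(2nπx/a) by parts.
⟨x⁴⟩ = 0.40200.

0.402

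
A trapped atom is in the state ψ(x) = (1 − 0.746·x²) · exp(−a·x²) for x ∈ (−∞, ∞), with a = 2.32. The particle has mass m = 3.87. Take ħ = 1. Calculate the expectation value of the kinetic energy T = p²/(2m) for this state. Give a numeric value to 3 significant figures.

T = −(ħ²/2m) d²/dx², so ⟨T⟩ = −(ħ²/2m) ∫ ψ*·ψ'' dx / ∫|ψ|² dx; with m = 3.87.
Expand each integrand as polynomial × e^(−2ax²) and use ∫x^(2j)·e^(−2ax²) dx = (2j−1)!!/(4a)^j · √(π/(2a)), odd powers → 0; here √(π/(2a)) = 0.82284. Differentiate with the product rule, d/dx e^(−ax²) = −2ax·e^(−ax²).
State is unnormalized: ∫|ψ|² dx = 0.70650, and ∫ψ*·(−ħ²/2m · ψ'') dx = 0.29745, so ⟨T⟩ = 0.29745 / 0.70650.
⟨T⟩ = 0.42102.

0.421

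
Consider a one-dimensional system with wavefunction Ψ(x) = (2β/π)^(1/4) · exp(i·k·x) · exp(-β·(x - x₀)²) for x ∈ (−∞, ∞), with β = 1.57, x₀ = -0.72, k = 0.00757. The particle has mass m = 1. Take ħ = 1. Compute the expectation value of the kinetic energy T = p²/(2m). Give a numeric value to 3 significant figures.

0.785

T = −(ħ²/2m) d²/dx², so ⟨T⟩ = −(ħ²/2m) ∫ Ψ*·Ψ'' dx; with m = 1.
Gaussian moments (u = x − x₀): ∫u^(2j)·e^(−2βu²) du = (2j−1)!!/(4β)^j · √(π/(2β)), odd powers integrate to 0; here √(π/(2β)) = 1.0003. Derivatives: Ψ′ = (ik − 2βu)·Ψ, Ψ″ = ((ik − 2βu)² − 2β)·Ψ; the odd-in-u pieces drop out.
⟨T⟩ = 0.78503.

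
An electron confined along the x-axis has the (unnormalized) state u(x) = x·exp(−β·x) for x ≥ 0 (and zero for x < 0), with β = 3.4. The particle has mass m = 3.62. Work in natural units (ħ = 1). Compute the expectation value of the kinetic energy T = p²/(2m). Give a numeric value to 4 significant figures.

T = −(ħ²/2m) d²/dx², so ⟨T⟩ = −(ħ²/2m) ∫ u*·u'' dx / ∫|u|² dx; with m = 3.62.
Differentiate x·exp(−β·x) with the product rule; every integrand then reduces to terms xʲ·e^(−2βx) on [0, ∞), with ∫₀^∞ xʲ·e^(−2βx) dx = j!/(2β)^(j+1).
State is unnormalized: ∫|u|² dx = 0.0063607, and ∫u*·(−ħ²/2m · u'') dx = 0.010156, so ⟨T⟩ = 0.010156 / 0.0063607.
⟨T⟩ = 1.5967.

1.597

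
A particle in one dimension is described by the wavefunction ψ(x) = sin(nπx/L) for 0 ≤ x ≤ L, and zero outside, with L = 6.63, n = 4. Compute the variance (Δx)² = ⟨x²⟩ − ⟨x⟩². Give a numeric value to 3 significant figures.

3.52

Compute ⟨x⟩ and ⟨x²⟩ separately, then (Δx)² = ⟨x²⟩ − ⟨x⟩².
With sin²θ = (1 − cos2θ)/2 on 0 ≤ x ≤ L: ∫sin²(nπx/L) dx = L/2, ∫x·sin²(nπx/L) dx = L²/4, ∫x²·sin²(nπx/L) dx = L³·(1/6 − 1/(4n²π²)); higher powers xᵏ the same way, integrating xᵏ·cos(2nπx/L) by parts.
Normalization: ∫|ψ|² dx = 3.3150.
⟨x⟩ = 3.3150 and ⟨x²⟩ = 14.513.
(Δx)² = 14.513 − (3.3150)² = 3.5239.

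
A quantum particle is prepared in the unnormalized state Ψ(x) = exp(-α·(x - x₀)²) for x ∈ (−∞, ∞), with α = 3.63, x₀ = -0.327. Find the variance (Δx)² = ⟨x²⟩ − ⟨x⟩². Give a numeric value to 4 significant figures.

Compute ⟨x⟩ and ⟨x²⟩ separately, then (Δx)² = ⟨x²⟩ − ⟨x⟩².
Gaussian moments (u = x − x₀): ∫u^(2j)·e^(−2αu²) du = (2j−1)!!/(4α)^j · √(π/(2α)), odd powers integrate to 0; here √(π/(2α)) = 0.65782.
Normalization: ∫|Ψ|² dx = 0.65782.
⟨x⟩ = -0.32700 and ⟨x²⟩ = 0.17580.
(Δx)² = 0.17580 − (-0.32700)² = 0.068871.

0.06887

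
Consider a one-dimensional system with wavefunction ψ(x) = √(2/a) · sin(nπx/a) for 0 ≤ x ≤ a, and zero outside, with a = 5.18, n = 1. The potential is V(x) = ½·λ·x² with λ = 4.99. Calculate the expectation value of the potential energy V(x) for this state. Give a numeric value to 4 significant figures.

18.92

⟨V⟩ = ∫ V(x)·|ψ|² dx.
With sin²θ = (1 − cos2θ)/2 on 0 ≤ x ≤ a: ∫sin²(nπx/a) dx = a/2, ∫x·sin²(nπx/a) dx = a²/4, ∫x²·sin²(nπx/a) dx = a³·(1/6 − 1/(4n²π²)); higher powers xᵏ the same way, integrating xᵏ·cos(2nπx/a) by parts.
⟨V⟩ = 18.924.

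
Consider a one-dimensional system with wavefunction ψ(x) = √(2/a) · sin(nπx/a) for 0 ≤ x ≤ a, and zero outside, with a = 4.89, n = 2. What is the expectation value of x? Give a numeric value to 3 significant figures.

2.45

⟨x⟩ = ∫ x·|ψ|² dx (integrals over the domain).
With sin²θ = (1 − cos2θ)/2 on 0 ≤ x ≤ a: ∫sin²(nπx/a) dx = a/2, ∫x·sin²(nπx/a) dx = a²/4, ∫x²·sin²(nπx/a) dx = a³·(1/6 − 1/(4n²π²)); higher powers xᵏ the same way, integrating xᵏ·cos(2nπx/a) by parts.
⟨x⟩ = 2.4450.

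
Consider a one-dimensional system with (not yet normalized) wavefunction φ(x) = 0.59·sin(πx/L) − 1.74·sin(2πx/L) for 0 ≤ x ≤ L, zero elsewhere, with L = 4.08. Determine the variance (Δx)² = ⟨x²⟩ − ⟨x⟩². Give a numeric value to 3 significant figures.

Compute ⟨x⟩ and ⟨x²⟩ separately, then (Δx)² = ⟨x²⟩ − ⟨x⟩².
On 0 ≤ x ≤ L (j ≠ l): ∫sin²(jπx/L) dx = L/2, ∫sin(jπx/L)·sin(lπx/L) dx = 0; diagonal moments ∫x·sin²(jπx/L) dx = L²/4, ∫x²·sin²(jπx/L) dx = L³·(1/6 − 1/(4j²π²)); cross terms ∫x·sin(jπx/L)·sin(lπx/L) dx = 0 for j + l even and −4jlL²/(π²(j² − l²)²) for j + l odd, ∫x²·sin(jπx/L)·sin(lπx/L) dx = (−1)^(j+l)·4jlL³/(π²(j² − l²)²); higher powers the same way via product-to-sum and parts.
Normalization: ∫|φ|² dx = 6.8864.
⟨x⟩ = 2.4870 and ⟨x²⟩ = 7.0965.
(Δx)² = 7.0965 − (2.4870)² = 0.91134.

0.911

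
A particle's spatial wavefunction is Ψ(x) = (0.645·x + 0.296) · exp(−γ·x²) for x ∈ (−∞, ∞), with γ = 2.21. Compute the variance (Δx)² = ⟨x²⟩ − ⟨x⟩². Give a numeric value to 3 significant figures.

Compute ⟨x⟩ and ⟨x²⟩ separately, then (Δx)² = ⟨x²⟩ − ⟨x⟩².
Expand each integrand as polynomial × e^(−2γx²) and use ∫x^(2j)·e^(−2γx²) dx = (2j−1)!!/(4γ)^j · √(π/(2γ)), odd powers → 0; here √(π/(2γ)) = 0.84307.
Normalization: ∫|Ψ|² dx = 0.11354.
⟨x⟩ = 0.32073 and ⟨x²⟩ = 0.19218.
(Δx)² = 0.19218 − (0.32073)² = 0.089316.

0.0893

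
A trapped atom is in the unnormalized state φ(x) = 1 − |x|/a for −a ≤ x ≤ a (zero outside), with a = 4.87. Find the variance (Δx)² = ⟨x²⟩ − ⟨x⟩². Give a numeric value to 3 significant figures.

Compute ⟨x⟩ and ⟨x²⟩ separately, then (Δx)² = ⟨x²⟩ − ⟨x⟩².
φ is even, so ∫ over [−a, a] = 2∫₀ᵃ with φ = 1 − x/a there: ∫₀ᵃ (1 − x/a)² dx = a/3, ∫₀ᵃ x²(1 − x/a)² dx = a³/30, ∫₀ᵃ x⁴(1 − x/a)² dx = a⁵/105.
Normalization: ∫|φ|² dx = 3.2467.
⟨x⟩ = 0.0000 and ⟨x²⟩ = 2.3717.
(Δx)² = 2.3717 − (0.0000)² = 2.3717.

2.37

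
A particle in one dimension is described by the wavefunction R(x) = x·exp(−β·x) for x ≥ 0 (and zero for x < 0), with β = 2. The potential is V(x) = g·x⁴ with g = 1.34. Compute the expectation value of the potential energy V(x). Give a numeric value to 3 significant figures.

⟨V⟩ = ∫ V(x)·|R|² dx / ∫|R|² dx.
Every integrand reduces to terms xʲ·e^(−2βx) on [0, ∞); use ∫₀^∞ xʲ·e^(−2βx) dx = j!/(2β)^(j+1).
State is unnormalized: ∫|R|² dx = 0.031250, and ∫R*·V(x)·R dx = 0.058887, so ⟨V⟩ = 0.058887 / 0.031250.
⟨V⟩ = 1.8844.

1.88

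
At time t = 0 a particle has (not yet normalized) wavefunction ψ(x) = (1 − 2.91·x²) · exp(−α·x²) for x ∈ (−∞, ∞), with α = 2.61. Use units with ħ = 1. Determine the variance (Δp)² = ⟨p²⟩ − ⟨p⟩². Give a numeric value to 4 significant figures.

Compute ⟨p⟩ and ⟨p²⟩ separately; (Δp)² = ⟨p²⟩ − ⟨p⟩².
Expand each integrand as polynomial × e^(−2αx²) and use ∫x^(2j)·e^(−2αx²) dx = (2j−1)!!/(4α)^j · √(π/(2α)), odd powers → 0; here √(π/(2α)) = 0.77578. Differentiate with the product rule, d/dx e^(−αx²) = −2αx·e^(−αx²).
Normalization: ∫|ψ|² dx = 0.52413.
⟨p⟩ = 0.0000 and ⟨p²⟩ = 8.1178.
(Δp)² = 8.1178 − (0.0000)² = 8.1178.

8.118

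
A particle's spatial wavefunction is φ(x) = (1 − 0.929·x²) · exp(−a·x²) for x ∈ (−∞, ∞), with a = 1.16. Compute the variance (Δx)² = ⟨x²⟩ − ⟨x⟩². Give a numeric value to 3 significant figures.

0.120

Compute ⟨x⟩ and ⟨x²⟩ separately, then (Δx)² = ⟨x²⟩ − ⟨x⟩².
Expand each integrand as polynomial × e^(−2ax²) and use ∫x^(2j)·e^(−2ax²) dx = (2j−1)!!/(4a)^j · √(π/(2a)), odd powers → 0; here √(π/(2a)) = 1.1637.
Normalization: ∫|φ|² dx = 0.83764.
⟨x⟩ = 0.0000 and ⟨x²⟩ = 0.11976.
(Δx)² = 0.11976 − (0.0000)² = 0.11976.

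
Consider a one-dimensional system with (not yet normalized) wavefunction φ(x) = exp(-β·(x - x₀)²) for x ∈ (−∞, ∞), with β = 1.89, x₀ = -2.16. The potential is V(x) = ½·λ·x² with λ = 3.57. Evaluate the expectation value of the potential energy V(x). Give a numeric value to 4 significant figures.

⟨V⟩ = ∫ V(x)·|φ|² dx / ∫|φ|² dx.
Gaussian moments (u = x − x₀): ∫u^(2j)·e^(−2βu²) du = (2j−1)!!/(4β)^j · √(π/(2β)), odd powers integrate to 0; here √(π/(2β)) = 0.91165.
State is unnormalized: ∫|φ|² dx = 0.91165, and ∫φ*·V(x)·φ dx = 7.8076, so ⟨V⟩ = 7.8076 / 0.91165.
⟨V⟩ = 8.5642.

8.564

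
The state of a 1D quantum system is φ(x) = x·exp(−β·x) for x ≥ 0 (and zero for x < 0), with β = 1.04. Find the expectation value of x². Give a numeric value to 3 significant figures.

⟨x²⟩ = ∫ x²·|φ|² dx / ∫|φ|² dx (integrals over the domain).
Every integrand reduces to terms xʲ·e^(−2βx) on [0, ∞); use ∫₀^∞ xʲ·e^(−2βx) dx = j!/(2β)^(j+1).
State is unnormalized: ∫|φ|² dx = 0.22225, and ∫φ*·x²·φ dx = 0.61645, so ⟨x²⟩ = 0.61645 / 0.22225.
⟨x²⟩ = 2.7737.

2.77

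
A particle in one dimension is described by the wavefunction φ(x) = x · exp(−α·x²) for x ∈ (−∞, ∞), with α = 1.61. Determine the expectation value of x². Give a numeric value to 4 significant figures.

⟨x²⟩ = ∫ x²·|φ|² dx / ∫|φ|² dx (integrals over the domain).
Expand each integrand as polynomial × e^(−2αx²) and use ∫x^(2j)·e^(−2αx²) dx = (2j−1)!!/(4α)^j · √(π/(2α)), odd powers → 0; here √(π/(2α)) = 0.98775.
State is unnormalized: ∫|φ|² dx = 0.15338, and ∫φ*·x²·φ dx = 0.071449, so ⟨x²⟩ = 0.071449 / 0.15338.
⟨x²⟩ = 0.46584.

0.4658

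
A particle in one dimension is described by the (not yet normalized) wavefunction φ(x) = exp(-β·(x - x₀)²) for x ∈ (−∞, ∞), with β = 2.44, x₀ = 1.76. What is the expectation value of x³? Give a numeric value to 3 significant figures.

⟨x³⟩ = ∫ x³·|φ|² dx / ∫|φ|² dx (integrals over the domain).
Gaussian moments (u = x − x₀): ∫u^(2j)·e^(−2βu²) du = (2j−1)!!/(4β)^j · √(π/(2β)), odd powers integrate to 0; here √(π/(2β)) = 0.80235.
State is unnormalized: ∫|φ|² dx = 0.80235, and ∫φ*·x³·φ dx = 4.8083, so ⟨x³⟩ = 4.8083 / 0.80235.
⟨x³⟩ = 5.9928.

5.99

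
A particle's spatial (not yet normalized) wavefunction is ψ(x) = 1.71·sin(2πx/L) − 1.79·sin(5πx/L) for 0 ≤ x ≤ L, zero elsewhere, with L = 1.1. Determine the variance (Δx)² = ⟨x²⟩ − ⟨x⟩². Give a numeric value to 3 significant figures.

0.0918

Compute ⟨x⟩ and ⟨x²⟩ separately, then (Δx)² = ⟨x²⟩ − ⟨x⟩².
On 0 ≤ x ≤ L (j ≠ l): ∫sin²(jπx/L) dx = L/2, ∫sin(jπx/L)·sin(lπx/L) dx = 0; diagonal moments ∫x·sin²(jπx/L) dx = L²/4, ∫x²·sin²(jπx/L) dx = L³·(1/6 − 1/(4j²π²)); cross terms ∫x·sin(jπx/L)·sin(lπx/L) dx = 0 for j + l even and −4jlL²/(π²(j² − l²)²) for j + l odd, ∫x²·sin(jπx/L)·sin(lπx/L) dx = (−1)^(j+l)·4jlL³/(π²(j² − l²)²); higher powers the same way via product-to-sum and parts.
Normalization: ∫|ψ|² dx = 3.3705.
⟨x⟩ = 0.57020 and ⟨x²⟩ = 0.41696.
(Δx)² = 0.41696 − (0.57020)² = 0.091831.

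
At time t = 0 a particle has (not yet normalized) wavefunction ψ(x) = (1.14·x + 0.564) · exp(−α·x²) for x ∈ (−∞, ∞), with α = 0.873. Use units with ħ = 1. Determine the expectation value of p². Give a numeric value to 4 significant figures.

1.814

p² ψ = −ħ² d²ψ/dx²; ⟨p²⟩ = −ħ² ∫ ψ*·ψ'' dx / ∫|ψ|² dx.
Expand each integrand as polynomial × e^(−2αx²) and use ∫x^(2j)·e^(−2αx²) dx = (2j−1)!!/(4α)^j · √(π/(2α)), odd powers → 0; here √(π/(2α)) = 1.3414. Differentiate with the product rule, d/dx e^(−αx²) = −2αx·e^(−αx²).
State is unnormalized: ∫|ψ|² dx = 0.92590, and ∫ψ*·(−ħ² ψ'') dx = 1.6799, so ⟨p²⟩ = 1.6799 / 0.92590.
⟨p²⟩ = 1.8144.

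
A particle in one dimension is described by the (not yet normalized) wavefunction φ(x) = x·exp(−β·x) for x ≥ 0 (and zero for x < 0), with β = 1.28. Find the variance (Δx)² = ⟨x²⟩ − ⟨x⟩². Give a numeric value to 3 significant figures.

Compute ⟨x⟩ and ⟨x²⟩ separately, then (Δx)² = ⟨x²⟩ − ⟨x⟩².
Every integrand reduces to terms xʲ·e^(−2βx) on [0, ∞); use ∫₀^∞ xʲ·e^(−2βx) dx = j!/(2β)^(j+1).
Normalization: ∫|φ|² dx = 0.11921.
⟨x⟩ = 1.1719 and ⟨x²⟩ = 1.8311.
(Δx)² = 1.8311 − (1.1719)² = 0.45776.

0.458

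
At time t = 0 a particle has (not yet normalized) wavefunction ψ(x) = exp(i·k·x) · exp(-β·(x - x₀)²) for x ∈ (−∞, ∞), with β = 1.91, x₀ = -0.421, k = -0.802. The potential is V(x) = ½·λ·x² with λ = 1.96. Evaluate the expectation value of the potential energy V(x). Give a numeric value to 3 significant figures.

0.302

⟨V⟩ = ∫ V(x)·|ψ|² dx / ∫|ψ|² dx.
Gaussian moments (u = x − x₀): ∫u^(2j)·e^(−2βu²) du = (2j−1)!!/(4β)^j · √(π/(2β)), odd powers integrate to 0; here √(π/(2β)) = 0.90687.
State is unnormalized: ∫|ψ|² dx = 0.90687, and ∫ψ*·V(x)·ψ dx = 0.27384, so ⟨V⟩ = 0.27384 / 0.90687.
⟨V⟩ = 0.30197.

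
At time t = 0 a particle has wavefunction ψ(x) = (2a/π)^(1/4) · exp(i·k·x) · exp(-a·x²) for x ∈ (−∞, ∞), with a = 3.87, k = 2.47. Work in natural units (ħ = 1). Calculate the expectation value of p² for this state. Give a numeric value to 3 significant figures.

9.97

p² ψ = −ħ² d²ψ/dx²; ⟨p²⟩ = −ħ² ∫ ψ*·ψ'' dx.
Gaussian moments: ∫x^(2j)·e^(−2ax²) dx = (2j−1)!!/(4a)^j · √(π/(2a)), odd powers integrate to 0; here √(π/(2a)) = 0.63710. Derivatives: ψ′ = (ik − 2ax)·ψ, ψ″ = ((ik − 2ax)² − 2a)·ψ; the odd-in-x pieces drop out.
⟨p²⟩ = 9.9709.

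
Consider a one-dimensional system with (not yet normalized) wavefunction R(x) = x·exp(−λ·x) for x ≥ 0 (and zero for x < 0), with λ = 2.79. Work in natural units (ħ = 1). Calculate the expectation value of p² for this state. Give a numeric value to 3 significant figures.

7.78

p² R = −ħ² d²R/dx²; ⟨p²⟩ = −ħ² ∫ R*·R'' dx / ∫|R|² dx.
Differentiate x·exp(−λ·x) with the product rule; every integrand then reduces to terms xʲ·e^(−2λx) on [0, ∞), with ∫₀^∞ xʲ·e^(−2λx) dx = j!/(2λ)^(j+1).
State is unnormalized: ∫|R|² dx = 0.011511, and ∫R*·(−ħ² R'') dx = 0.089606, so ⟨p²⟩ = 0.089606 / 0.011511.
⟨p²⟩ = 7.7841.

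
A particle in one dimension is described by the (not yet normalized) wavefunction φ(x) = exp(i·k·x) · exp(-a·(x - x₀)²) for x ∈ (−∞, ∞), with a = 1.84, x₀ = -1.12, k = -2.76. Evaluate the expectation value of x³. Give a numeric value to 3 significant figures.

⟨x³⟩ = ∫ x³·|φ|² dx / ∫|φ|² dx (integrals over the domain).
Gaussian moments (u = x − x₀): ∫u^(2j)·e^(−2au²) du = (2j−1)!!/(4a)^j · √(π/(2a)), odd powers integrate to 0; here √(π/(2a)) = 0.92396.
State is unnormalized: ∫|φ|² dx = 0.92396, and ∫φ*·x³·φ dx = -1.7199, so ⟨x³⟩ = -1.7199 / 0.92396.
⟨x³⟩ = -1.8614.

-1.86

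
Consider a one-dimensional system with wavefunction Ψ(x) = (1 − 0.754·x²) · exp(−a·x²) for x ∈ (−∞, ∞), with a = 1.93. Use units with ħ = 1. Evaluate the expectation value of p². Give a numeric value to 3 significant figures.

p² Ψ = −ħ² d²Ψ/dx²; ⟨p²⟩ = −ħ² ∫ Ψ*·Ψ'' dx / ∫|Ψ|² dx.
Expand each integrand as polynomial × e^(−2ax²) and use ∫x^(2j)·e^(−2ax²) dx = (2j−1)!!/(4a)^j · √(π/(2a)), odd powers → 0; here √(π/(2a)) = 0.90216. Differentiate with the product rule, d/dx e^(−ax²) = −2ax·e^(−ax²).
State is unnormalized: ∫|Ψ|² dx = 0.75175, and ∫Ψ*·(−ħ² Ψ'') dx = 2.1975, so ⟨p²⟩ = 2.1975 / 0.75175.
⟨p²⟩ = 2.9232.

2.92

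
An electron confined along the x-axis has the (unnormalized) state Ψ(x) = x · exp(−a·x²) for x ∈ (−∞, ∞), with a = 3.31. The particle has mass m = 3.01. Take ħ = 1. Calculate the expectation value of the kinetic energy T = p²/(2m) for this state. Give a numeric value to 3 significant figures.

1.65

T = −(ħ²/2m) d²/dx², so ⟨T⟩ = −(ħ²/2m) ∫ Ψ*·Ψ'' dx / ∫|Ψ|² dx; with m = 3.01.
Expand each integrand as polynomial × e^(−2ax²) and use ∫x^(2j)·e^(−2ax²) dx = (2j−1)!!/(4a)^j · √(π/(2a)), odd powers → 0; here √(π/(2a)) = 0.68888. Differentiate with the product rule, d/dx e^(−ax²) = −2ax·e^(−ax²).
State is unnormalized: ∫|Ψ|² dx = 0.052030, and ∫Ψ*·(−ħ²/2m · Ψ'') dx = 0.085824, so ⟨T⟩ = 0.085824 / 0.052030.
⟨T⟩ = 1.6495.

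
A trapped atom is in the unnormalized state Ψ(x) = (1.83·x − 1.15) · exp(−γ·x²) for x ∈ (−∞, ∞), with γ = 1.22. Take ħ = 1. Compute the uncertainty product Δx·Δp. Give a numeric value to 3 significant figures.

Δx = √(⟨x²⟩−⟨x⟩²), Δp = √(⟨p²⟩−⟨p⟩²).
Expand each integrand as polynomial × e^(−2γx²) and use ∫x^(2j)·e^(−2γx²) dx = (2j−1)!!/(4γ)^j · √(π/(2γ)), odd powers → 0; here √(π/(2γ)) = 1.1347. Differentiate with the product rule, d/dx e^(−γx²) = −2γx·e^(−γx²).
Normalization: ∫|Ψ|² dx = 2.2793.
⟨x⟩ = -0.42937, ⟨x²⟩ = 0.34493 ⇒ Δx = 0.40071.
⟨p⟩ = 0.0000, ⟨p²⟩ = 2.0536 ⇒ Δp = 1.4330.
Δx·Δp = 0.57423.

0.574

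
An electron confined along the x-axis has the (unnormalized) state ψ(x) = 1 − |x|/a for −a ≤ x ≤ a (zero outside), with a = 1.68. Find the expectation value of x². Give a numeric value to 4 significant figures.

0.2822

⟨x²⟩ = ∫ x²·|ψ|² dx / ∫|ψ|² dx (integrals over the domain).
ψ is even, so ∫ over [−a, a] = 2∫₀ᵃ with ψ = 1 − x/a there: ∫₀ᵃ (1 − x/a)² dx = a/3, ∫₀ᵃ x²(1 − x/a)² dx = a³/30, ∫₀ᵃ x⁴(1 − x/a)² dx = a⁵/105.
State is unnormalized: ∫|ψ|² dx = 1.1200, and ∫ψ*·x²·ψ dx = 0.31611, so ⟨x²⟩ = 0.31611 / 1.1200.
⟨x²⟩ = 0.28224.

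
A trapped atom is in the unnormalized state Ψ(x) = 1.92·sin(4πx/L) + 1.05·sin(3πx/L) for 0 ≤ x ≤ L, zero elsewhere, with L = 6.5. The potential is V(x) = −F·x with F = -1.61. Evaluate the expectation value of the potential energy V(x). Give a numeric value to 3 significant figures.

3.48

⟨V⟩ = ∫ V(x)·|Ψ|² dx / ∫|Ψ|² dx.
On 0 ≤ x ≤ L (j ≠ l): ∫sin²(jπx/L) dx = L/2, ∫sin(jπx/L)·sin(lπx/L) dx = 0; diagonal moments ∫x·sin²(jπx/L) dx = L²/4, ∫x²·sin²(jπx/L) dx = L³·(1/6 − 1/(4j²π²)); cross terms ∫x·sin(jπx/L)·sin(lπx/L) dx = 0 for j + l even and −4jlL²/(π²(j² − l²)²) for j + l odd, ∫x²·sin(jπx/L)·sin(lπx/L) dx = (−1)^(j+l)·4jlL³/(π²(j² − l²)²); higher powers the same way via product-to-sum and parts.
State is unnormalized: ∫|Ψ|² dx = 15.564, and ∫Ψ*·V(x)·Ψ dx = 54.216, so ⟨V⟩ = 54.216 / 15.564.
⟨V⟩ = 3.4835.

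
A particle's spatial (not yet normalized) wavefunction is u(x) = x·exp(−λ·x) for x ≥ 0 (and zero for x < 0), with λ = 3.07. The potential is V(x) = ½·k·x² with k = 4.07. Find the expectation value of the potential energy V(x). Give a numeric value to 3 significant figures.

0.648

⟨V⟩ = ∫ V(x)·|u|² dx / ∫|u|² dx.
Every integrand reduces to terms xʲ·e^(−2λx) on [0, ∞); use ∫₀^∞ xʲ·e^(−2λx) dx = j!/(2λ)^(j+1).
State is unnormalized: ∫|u|² dx = 0.0086402, and ∫u*·V(x)·u dx = 0.0055967, so ⟨V⟩ = 0.0055967 / 0.0086402.
⟨V⟩ = 0.64775.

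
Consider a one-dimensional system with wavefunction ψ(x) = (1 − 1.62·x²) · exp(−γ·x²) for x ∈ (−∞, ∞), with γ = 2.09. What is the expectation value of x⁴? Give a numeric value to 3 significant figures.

0.0223

⟨x⁴⟩ = ∫ x⁴·|ψ|² dx / ∫|ψ|² dx (integrals over the domain).
Expand each integrand as polynomial × e^(−2γx²) and use ∫x^(2j)·e^(−2γx²) dx = (2j−1)!!/(4γ)^j · √(π/(2γ)), odd powers → 0; here √(π/(2γ)) = 0.86694.
State is unnormalized: ∫|ψ|² dx = 0.62861, and ∫ψ*·x⁴·ψ dx = 0.014010, so ⟨x⁴⟩ = 0.014010 / 0.62861.
⟨x⁴⟩ = 0.022287.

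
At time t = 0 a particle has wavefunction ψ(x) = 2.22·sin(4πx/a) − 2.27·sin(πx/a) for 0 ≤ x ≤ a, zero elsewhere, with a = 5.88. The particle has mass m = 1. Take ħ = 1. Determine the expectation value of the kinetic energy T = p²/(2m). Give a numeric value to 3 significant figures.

T = −(ħ²/2m) d²/dx², so ⟨T⟩ = −(ħ²/2m) ∫ ψ*·ψ'' dx / ∫|ψ|² dx; with m = 1.
d²/dx² sin(jπx/a) = −(jπ/a)²·sin(jπx/a); on 0 ≤ x ≤ a, ∫sin²(jπx/a) dx = a/2 and ∫sin(jπx/a)·sin(lπx/a) dx = 0 for j ≠ l, so only diagonal terms survive in ∫|ψ|² and ∫ψ·ψ″; ∫ψ·ψ′ dx = [ψ²/2] between the walls = 0.
State is unnormalized: ∫|ψ|² dx = 29.639, and ∫ψ*·(−ħ²/2m · ψ'') dx = 35.252, so ⟨T⟩ = 35.252 / 29.639.
⟨T⟩ = 1.1894.

1.19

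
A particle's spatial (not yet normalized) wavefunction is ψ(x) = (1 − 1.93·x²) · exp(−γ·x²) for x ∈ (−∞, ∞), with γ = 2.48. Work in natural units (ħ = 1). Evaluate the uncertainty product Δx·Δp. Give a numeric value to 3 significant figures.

Δx = √(⟨x²⟩−⟨x⟩²), Δp = √(⟨p²⟩−⟨p⟩²).
Expand each integrand as polynomial × e^(−2γx²) and use ∫x^(2j)·e^(−2γx²) dx = (2j−1)!!/(4γ)^j · √(π/(2γ)), odd powers → 0; here √(π/(2γ)) = 0.79586. Differentiate with the product rule, d/dx e^(−γx²) = −2γx·e^(−γx²).
Normalization: ∫|ψ|² dx = 0.57655.
⟨x⟩ = 0.0000, ⟨x²⟩ = 0.055722 ⇒ Δx = 0.23605.
⟨p⟩ = 0.0000, ⟨p²⟩ = 5.6624 ⇒ Δp = 2.3796.
Δx·Δp = 0.56171.

0.562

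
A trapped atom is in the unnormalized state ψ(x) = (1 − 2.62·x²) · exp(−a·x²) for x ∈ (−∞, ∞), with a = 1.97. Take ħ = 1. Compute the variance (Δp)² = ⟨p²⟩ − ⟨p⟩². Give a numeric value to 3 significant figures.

7.21

Compute ⟨p⟩ and ⟨p²⟩ separately; (Δp)² = ⟨p²⟩ − ⟨p⟩².
Expand each integrand as polynomial × e^(−2ax²) and use ∫x^(2j)·e^(−2ax²) dx = (2j−1)!!/(4a)^j · √(π/(2a)), odd powers → 0; here √(π/(2a)) = 0.89295. Differentiate with the product rule, d/dx e^(−ax²) = −2ax·e^(−ax²).
Normalization: ∫|ψ|² dx = 0.59530.
⟨p⟩ = 0.0000 and ⟨p²⟩ = 7.2067.
(Δp)² = 7.2067 − (0.0000)² = 7.2067.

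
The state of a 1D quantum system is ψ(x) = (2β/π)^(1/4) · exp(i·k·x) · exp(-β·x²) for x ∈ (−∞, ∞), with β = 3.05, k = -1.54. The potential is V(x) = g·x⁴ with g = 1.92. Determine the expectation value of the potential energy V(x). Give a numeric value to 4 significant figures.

⟨V⟩ = ∫ V(x)·|ψ|² dx.
Gaussian moments: ∫x^(2j)·e^(−2βx²) dx = (2j−1)!!/(4β)^j · √(π/(2β)), odd powers integrate to 0; here √(π/(2β)) = 0.71765.
⟨V⟩ = 0.038699.

0.03870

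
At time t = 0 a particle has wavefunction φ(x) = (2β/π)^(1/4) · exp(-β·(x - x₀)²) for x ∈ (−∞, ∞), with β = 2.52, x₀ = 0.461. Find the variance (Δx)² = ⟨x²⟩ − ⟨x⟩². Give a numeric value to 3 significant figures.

0.0992

Compute ⟨x⟩ and ⟨x²⟩ separately, then (Δx)² = ⟨x²⟩ − ⟨x⟩².
Gaussian moments (u = x − x₀): ∫u^(2j)·e^(−2βu²) du = (2j−1)!!/(4β)^j · √(π/(2β)), odd powers integrate to 0; here √(π/(2β)) = 0.78951.
⟨x⟩ = 0.46100 and ⟨x²⟩ = 0.31173.
(Δx)² = 0.31173 − (0.46100)² = 0.099206.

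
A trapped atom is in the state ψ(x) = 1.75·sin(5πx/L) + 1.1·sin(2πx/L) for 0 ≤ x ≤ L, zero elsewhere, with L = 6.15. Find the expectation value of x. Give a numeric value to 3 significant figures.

2.97

⟨x⟩ = ∫ x·|ψ|² dx / ∫|ψ|² dx (integrals over the domain).
On 0 ≤ x ≤ L (j ≠ l): ∫sin²(jπx/L) dx = L/2, ∫sin(jπx/L)·sin(lπx/L) dx = 0; diagonal moments ∫x·sin²(jπx/L) dx = L²/4, ∫x²·sin²(jπx/L) dx = L³·(1/6 − 1/(4j²π²)); cross terms ∫x·sin(jπx/L)·sin(lπx/L) dx = 0 for j + l even and −4jlL²/(π²(j² − l²)²) for j + l odd, ∫x²·sin(jπx/L)·sin(lπx/L) dx = (−1)^(j+l)·4jlL³/(π²(j² − l²)²); higher powers the same way via product-to-sum and parts.
State is unnormalized: ∫|ψ|² dx = 13.138, and ∫ψ*·x·ψ dx = 39.061, so ⟨x⟩ = 39.061 / 13.138.
⟨x⟩ = 2.9731.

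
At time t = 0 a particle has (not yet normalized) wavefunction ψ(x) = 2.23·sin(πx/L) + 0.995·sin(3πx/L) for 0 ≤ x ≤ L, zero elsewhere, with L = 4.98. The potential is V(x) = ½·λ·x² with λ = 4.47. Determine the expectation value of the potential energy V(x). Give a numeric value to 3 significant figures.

⟨V⟩ = ∫ V(x)·|ψ|² dx / ∫|ψ|² dx.
On 0 ≤ x ≤ L (j ≠ l): ∫sin²(jπx/L) dx = L/2, ∫sin(jπx/L)·sin(lπx/L) dx = 0; diagonal moments ∫x·sin²(jπx/L) dx = L²/4, ∫x²·sin²(jπx/L) dx = L³·(1/6 − 1/(4j²π²)); cross terms ∫x·sin(jπx/L)·sin(lπx/L) dx = 0 for j + l even and −4jlL²/(π²(j² − l²)²) for j + l odd, ∫x²·sin(jπx/L)·sin(lπx/L) dx = (−1)^(j+l)·4jlL³/(π²(j² − l²)²); higher powers the same way via product-to-sum and parts.
State is unnormalized: ∫|ψ|² dx = 14.848, and ∫ψ*·V(x)·ψ dx = 262.06, so ⟨V⟩ = 262.06 / 14.848.
⟨V⟩ = 17.650.

17.7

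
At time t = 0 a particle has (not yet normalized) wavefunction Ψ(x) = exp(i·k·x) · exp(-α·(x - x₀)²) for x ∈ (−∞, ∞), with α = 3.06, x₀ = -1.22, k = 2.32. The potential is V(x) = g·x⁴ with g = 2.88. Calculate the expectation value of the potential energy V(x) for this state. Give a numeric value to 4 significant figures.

⟨V⟩ = ∫ V(x)·|Ψ|² dx / ∫|Ψ|² dx.
Gaussian moments (u = x − x₀): ∫u^(2j)·e^(−2αu²) du = (2j−1)!!/(4α)^j · √(π/(2α)), odd powers integrate to 0; here √(π/(2α)) = 0.71647.
State is unnormalized: ∫|Ψ|² dx = 0.71647, and ∫Ψ*·V(x)·Ψ dx = 6.1180, so ⟨V⟩ = 6.1180 / 0.71647.
⟨V⟩ = 8.5391.

8.539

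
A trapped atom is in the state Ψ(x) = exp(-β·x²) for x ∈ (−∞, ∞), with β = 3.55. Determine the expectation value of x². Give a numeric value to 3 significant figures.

0.0704

⟨x²⟩ = ∫ x²·|Ψ|² dx / ∫|Ψ|² dx (integrals over the domain).
Gaussian moments: ∫x^(2j)·e^(−2βx²) dx = (2j−1)!!/(4β)^j · √(π/(2β)), odd powers integrate to 0; here √(π/(2β)) = 0.66519.
State is unnormalized: ∫|Ψ|² dx = 0.66519, and ∫Ψ*·x²·Ψ dx = 0.046844, so ⟨x²⟩ = 0.046844 / 0.66519.
⟨x²⟩ = 0.070423.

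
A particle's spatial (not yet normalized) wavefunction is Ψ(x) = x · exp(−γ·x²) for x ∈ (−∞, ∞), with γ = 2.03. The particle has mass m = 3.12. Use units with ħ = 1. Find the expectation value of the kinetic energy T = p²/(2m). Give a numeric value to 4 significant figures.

0.9760

T = −(ħ²/2m) d²/dx², so ⟨T⟩ = −(ħ²/2m) ∫ Ψ*·Ψ'' dx / ∫|Ψ|² dx; with m = 3.12.
Expand each integrand as polynomial × e^(−2γx²) and use ∫x^(2j)·e^(−2γx²) dx = (2j−1)!!/(4γ)^j · √(π/(2γ)), odd powers → 0; here √(π/(2γ)) = 0.87965. Differentiate with the product rule, d/dx e^(−γx²) = −2γx·e^(−γx²).
State is unnormalized: ∫|Ψ|² dx = 0.10833, and ∫Ψ*·(−ħ²/2m · Ψ'') dx = 0.10573, so ⟨T⟩ = 0.10573 / 0.10833.
⟨T⟩ = 0.97596.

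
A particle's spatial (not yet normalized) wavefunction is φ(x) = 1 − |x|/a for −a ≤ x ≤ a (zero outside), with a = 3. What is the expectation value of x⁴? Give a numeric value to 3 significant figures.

2.31

⟨x⁴⟩ = ∫ x⁴·|φ|² dx / ∫|φ|² dx (integrals over the domain).
φ is even, so ∫ over [−a, a] = 2∫₀ᵃ with φ = 1 − x/a there: ∫₀ᵃ (1 − x/a)² dx = a/3, ∫₀ᵃ x²(1 − x/a)² dx = a³/30, ∫₀ᵃ x⁴(1 − x/a)² dx = a⁵/105.
State is unnormalized: ∫|φ|² dx = 2.0000, and ∫φ*·x⁴·φ dx = 4.6286, so ⟨x⁴⟩ = 4.6286 / 2.0000.
⟨x⁴⟩ = 2.3143.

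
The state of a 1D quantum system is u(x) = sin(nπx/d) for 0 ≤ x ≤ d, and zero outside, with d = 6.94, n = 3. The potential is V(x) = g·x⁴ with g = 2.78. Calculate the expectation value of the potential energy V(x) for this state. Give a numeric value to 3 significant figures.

⟨V⟩ = ∫ V(x)·|u|² dx / ∫|u|² dx.
With sin²θ = (1 − cos2θ)/2 on 0 ≤ x ≤ d: ∫sin²(nπx/d) dx = d/2, ∫x·sin²(nπx/d) dx = d²/4, ∫x²·sin²(nπx/d) dx = d³·(1/6 − 1/(4n²π²)); higher powers xᵏ the same way, integrating xᵏ·cos(2nπx/d) by parts.
State is unnormalized: ∫|u|² dx = 3.4700, and ∫u*·V(x)·u dx = 4227.8, so ⟨V⟩ = 4227.8 / 3.4700.
⟨V⟩ = 1218.4.

1.22e+03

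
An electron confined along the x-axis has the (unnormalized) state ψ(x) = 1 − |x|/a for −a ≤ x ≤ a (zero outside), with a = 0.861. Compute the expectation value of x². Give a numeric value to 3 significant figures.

⟨x²⟩ = ∫ x²·|ψ|² dx / ∫|ψ|² dx (integrals over the domain).
ψ is even, so ∫ over [−a, a] = 2∫₀ᵃ with ψ = 1 − x/a there: ∫₀ᵃ (1 − x/a)² dx = a/3, ∫₀ᵃ x²(1 − x/a)² dx = a³/30, ∫₀ᵃ x⁴(1 − x/a)² dx = a⁵/105.
State is unnormalized: ∫|ψ|² dx = 0.57400, and ∫ψ*·x²·ψ dx = 0.042552, so ⟨x²⟩ = 0.042552 / 0.57400.
⟨x²⟩ = 0.074132.

0.0741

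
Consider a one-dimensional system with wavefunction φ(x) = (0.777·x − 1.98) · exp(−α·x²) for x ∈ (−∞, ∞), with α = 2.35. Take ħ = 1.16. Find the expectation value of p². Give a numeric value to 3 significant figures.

p² φ = −ħ² d²φ/dx²; ⟨p²⟩ = −ħ² ∫ φ*·φ'' dx / ∫|φ|² dx.
Expand each integrand as polynomial × e^(−2αx²) and use ∫x^(2j)·e^(−2αx²) dx = (2j−1)!!/(4α)^j · √(π/(2α)), odd powers → 0; here √(π/(2α)) = 0.81757. Differentiate with the product rule, d/dx e^(−αx²) = −2αx·e^(−αx²).
State is unnormalized: ∫|φ|² dx = 3.2577, and ∫φ*·(−ħ² φ'') dx = 10.634, so ⟨p²⟩ = 10.634 / 3.2577.
⟨p²⟩ = 3.2641.

3.26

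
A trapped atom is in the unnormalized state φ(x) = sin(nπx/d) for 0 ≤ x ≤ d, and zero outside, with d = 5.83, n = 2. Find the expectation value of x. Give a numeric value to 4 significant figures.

2.915

⟨x⟩ = ∫ x·|φ|² dx / ∫|φ|² dx (integrals over the domain).
With sin²θ = (1 − cos2θ)/2 on 0 ≤ x ≤ d: ∫sin²(nπx/d) dx = d/2, ∫x·sin²(nπx/d) dx = d²/4, ∫x²·sin²(nπx/d) dx = d³·(1/6 − 1/(4n²π²)); higher powers xᵏ the same way, integrating xᵏ·cos(2nπx/d) by parts.
State is unnormalized: ∫|φ|² dx = 2.9150, and ∫φ*·x·φ dx = 8.4972, so ⟨x⟩ = 8.4972 / 2.9150.
⟨x⟩ = 2.9150.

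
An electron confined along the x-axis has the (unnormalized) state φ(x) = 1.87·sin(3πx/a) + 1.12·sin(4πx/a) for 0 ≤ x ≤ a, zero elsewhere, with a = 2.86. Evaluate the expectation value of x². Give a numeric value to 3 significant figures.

1.25

⟨x²⟩ = ∫ x²·|φ|² dx / ∫|φ|² dx (integrals over the domain).
On 0 ≤ x ≤ a (j ≠ l): ∫sin²(jπx/a) dx = a/2, ∫sin(jπx/a)·sin(lπx/a) dx = 0; diagonal moments ∫x·sin²(jπx/a) dx = a²/4, ∫x²·sin²(jπx/a) dx = a³·(1/6 − 1/(4j²π²)); cross terms ∫x·sin(jπx/a)·sin(lπx/a) dx = 0 for j + l even and −4jla²/(π²(j² − l²)²) for j + l odd, ∫x²·sin(jπx/a)·sin(lπx/a) dx = (−1)^(j+l)·4jla³/(π²(j² − l²)²); higher powers the same way via product-to-sum and parts.
State is unnormalized: ∫|φ|² dx = 6.7944, and ∫φ*·x²·φ dx = 8.5224, so ⟨x²⟩ = 8.5224 / 6.7944.
⟨x²⟩ = 1.2543.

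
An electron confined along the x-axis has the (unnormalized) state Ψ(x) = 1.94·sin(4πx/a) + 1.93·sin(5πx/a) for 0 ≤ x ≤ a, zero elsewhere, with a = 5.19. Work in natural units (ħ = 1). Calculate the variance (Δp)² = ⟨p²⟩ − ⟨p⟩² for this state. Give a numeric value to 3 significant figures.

7.50

Compute ⟨p⟩ and ⟨p²⟩ separately; (Δp)² = ⟨p²⟩ − ⟨p⟩².
d²/dx² sin(jπx/a) = −(jπ/a)²·sin(jπx/a); on 0 ≤ x ≤ a, ∫sin²(jπx/a) dx = a/2 and ∫sin(jπx/a)·sin(lπx/a) dx = 0 for j ≠ l, so only diagonal terms survive in ∫|Ψ|² and ∫Ψ·Ψ″; ∫Ψ·Ψ′ dx = [Ψ²/2] between the walls = 0.
Normalization: ∫|Ψ|² dx = 19.433.
⟨p⟩ = 0.0000 and ⟨p²⟩ = 7.5028.
(Δp)² = 7.5028 − (0.0000)² = 7.5028.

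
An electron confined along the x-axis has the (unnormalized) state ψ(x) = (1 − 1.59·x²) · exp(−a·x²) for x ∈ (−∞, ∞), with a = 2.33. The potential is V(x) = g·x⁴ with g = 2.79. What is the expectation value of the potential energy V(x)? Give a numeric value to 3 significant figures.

0.0404

⟨V⟩ = ∫ V(x)·|ψ|² dx / ∫|ψ|² dx.
Expand each integrand as polynomial × e^(−2ax²) and use ∫x^(2j)·e^(−2ax²) dx = (2j−1)!!/(4a)^j · √(π/(2a)), odd powers → 0; here √(π/(2a)) = 0.82107.
State is unnormalized: ∫|ψ|² dx = 0.61261, and ∫ψ*·V(x)·ψ dx = 0.024737, so ⟨V⟩ = 0.024737 / 0.61261.
⟨V⟩ = 0.040379.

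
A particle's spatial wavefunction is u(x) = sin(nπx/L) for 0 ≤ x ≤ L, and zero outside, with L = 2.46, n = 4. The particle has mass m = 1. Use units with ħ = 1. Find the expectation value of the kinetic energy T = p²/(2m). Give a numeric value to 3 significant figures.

T = −(ħ²/2m) d²/dx², so ⟨T⟩ = −(ħ²/2m) ∫ u*·u'' dx / ∫|u|² dx; with m = 1.
d/dx sin(nπx/L) = (nπ/L)·cos(nπx/L) and d²/dx² sin(nπx/L) = −(nπ/L)²·sin(nπx/L); on 0 ≤ x ≤ L, ∫sin²(nπx/L) dx = L/2 and ∫sin(nπx/L)·cos(nπx/L) dx = 0.
State is unnormalized: ∫|u|² dx = 1.2300, and ∫u*·(−ħ²/2m · u'') dx = 16.048, so ⟨T⟩ = 16.048 / 1.2300.
⟨T⟩ = 13.047.

13.0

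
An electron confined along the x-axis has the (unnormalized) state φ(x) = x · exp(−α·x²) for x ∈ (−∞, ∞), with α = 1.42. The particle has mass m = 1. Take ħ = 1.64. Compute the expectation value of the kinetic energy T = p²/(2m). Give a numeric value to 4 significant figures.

5.729

T = −(ħ²/2m) d²/dx², so ⟨T⟩ = −(ħ²/2m) ∫ φ*·φ'' dx / ∫|φ|² dx; with m = 1.
Expand each integrand as polynomial × e^(−2αx²) and use ∫x^(2j)·e^(−2αx²) dx = (2j−1)!!/(4α)^j · √(π/(2α)), odd powers → 0; here √(π/(2α)) = 1.0518. Differentiate with the product rule, d/dx e^(−αx²) = −2αx·e^(−αx²).
State is unnormalized: ∫|φ|² dx = 0.18517, and ∫φ*·(−ħ²/2m · φ'') dx = 1.0608, so ⟨T⟩ = 1.0608 / 0.18517.
⟨T⟩ = 5.7288.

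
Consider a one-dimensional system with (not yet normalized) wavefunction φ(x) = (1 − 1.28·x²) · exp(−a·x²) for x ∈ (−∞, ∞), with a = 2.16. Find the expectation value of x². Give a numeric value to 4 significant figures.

⟨x²⟩ = ∫ x²·|φ|² dx / ∫|φ|² dx (integrals over the domain).
Expand each integrand as polynomial × e^(−2ax²) and use ∫x^(2j)·e^(−2ax²) dx = (2j−1)!!/(4a)^j · √(π/(2a)), odd powers → 0; here √(π/(2a)) = 0.85277.
State is unnormalized: ∫|φ|² dx = 0.65625, and ∫φ*·x²·φ dx = 0.043461, so ⟨x²⟩ = 0.043461 / 0.65625.
⟨x²⟩ = 0.066226.

0.06623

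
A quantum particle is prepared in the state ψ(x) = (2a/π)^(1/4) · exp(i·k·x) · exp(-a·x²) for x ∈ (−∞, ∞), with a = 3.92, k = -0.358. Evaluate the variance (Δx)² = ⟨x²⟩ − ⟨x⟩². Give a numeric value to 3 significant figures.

0.0638

Compute ⟨x⟩ and ⟨x²⟩ separately, then (Δx)² = ⟨x²⟩ − ⟨x⟩².
Gaussian moments: ∫x^(2j)·e^(−2ax²) dx = (2j−1)!!/(4a)^j · √(π/(2a)), odd powers integrate to 0; here √(π/(2a)) = 0.63302.
⟨x⟩ = 0.0000 and ⟨x²⟩ = 0.063776.
(Δx)² = 0.063776 − (0.0000)² = 0.063776.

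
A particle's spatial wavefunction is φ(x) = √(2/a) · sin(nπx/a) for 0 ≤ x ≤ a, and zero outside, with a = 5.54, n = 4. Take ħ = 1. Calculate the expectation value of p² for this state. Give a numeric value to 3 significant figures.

5.15

p² φ = −ħ² d²φ/dx²; ⟨p²⟩ = −ħ² ∫ φ*·φ'' dx.
d/dx sin(nπx/a) = (nπ/a)·cos(nπx/a) and d²/dx² sin(nπx/a) = −(nπ/a)²·sin(nπx/a); on 0 ≤ x ≤ a, ∫sin²(nπx/a) dx = a/2 and ∫sin(nπx/a)·cos(nπx/a) dx = 0.
⟨p²⟩ = 5.1452.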